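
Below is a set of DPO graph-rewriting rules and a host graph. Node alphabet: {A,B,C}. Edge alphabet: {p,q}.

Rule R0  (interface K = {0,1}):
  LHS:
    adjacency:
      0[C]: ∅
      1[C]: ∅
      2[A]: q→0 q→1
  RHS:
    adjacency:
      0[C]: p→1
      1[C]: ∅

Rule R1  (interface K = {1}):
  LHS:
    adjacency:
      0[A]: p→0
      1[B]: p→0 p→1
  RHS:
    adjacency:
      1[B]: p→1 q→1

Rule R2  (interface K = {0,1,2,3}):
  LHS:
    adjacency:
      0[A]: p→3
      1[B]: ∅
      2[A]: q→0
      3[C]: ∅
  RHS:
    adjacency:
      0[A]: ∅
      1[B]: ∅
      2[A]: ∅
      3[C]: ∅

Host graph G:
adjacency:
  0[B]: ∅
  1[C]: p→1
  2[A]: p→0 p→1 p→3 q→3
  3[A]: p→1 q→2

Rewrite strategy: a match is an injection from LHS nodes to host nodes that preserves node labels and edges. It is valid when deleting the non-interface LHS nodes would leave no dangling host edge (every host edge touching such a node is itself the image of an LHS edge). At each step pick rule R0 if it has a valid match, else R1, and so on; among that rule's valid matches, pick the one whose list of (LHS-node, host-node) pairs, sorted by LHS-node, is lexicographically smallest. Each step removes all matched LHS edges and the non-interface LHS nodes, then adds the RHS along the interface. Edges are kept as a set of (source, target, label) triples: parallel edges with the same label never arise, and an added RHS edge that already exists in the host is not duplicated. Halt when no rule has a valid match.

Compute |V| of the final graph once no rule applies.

[0] host  ⇒  4 nodes, 7 edges  {1-p->1 2-p->0 2-p->1 2-p->3 2-q->3 3-p->1 3-q->2}
[1] R2 @ {0↦2, 1↦0, 2↦3, 3↦1}  ⇒  4 nodes, 5 edges  {1-p->1 2-p->0 2-p->3 2-q->3 3-p->1}
[2] R2 @ {0↦3, 1↦0, 2↦2, 3↦1}  ⇒  4 nodes, 3 edges  {1-p->1 2-p->0 2-p->3}
halt: no rule applies after step 2
NF nodes: {0:B, 1:C, 2:A, 3:A}

Answer: 4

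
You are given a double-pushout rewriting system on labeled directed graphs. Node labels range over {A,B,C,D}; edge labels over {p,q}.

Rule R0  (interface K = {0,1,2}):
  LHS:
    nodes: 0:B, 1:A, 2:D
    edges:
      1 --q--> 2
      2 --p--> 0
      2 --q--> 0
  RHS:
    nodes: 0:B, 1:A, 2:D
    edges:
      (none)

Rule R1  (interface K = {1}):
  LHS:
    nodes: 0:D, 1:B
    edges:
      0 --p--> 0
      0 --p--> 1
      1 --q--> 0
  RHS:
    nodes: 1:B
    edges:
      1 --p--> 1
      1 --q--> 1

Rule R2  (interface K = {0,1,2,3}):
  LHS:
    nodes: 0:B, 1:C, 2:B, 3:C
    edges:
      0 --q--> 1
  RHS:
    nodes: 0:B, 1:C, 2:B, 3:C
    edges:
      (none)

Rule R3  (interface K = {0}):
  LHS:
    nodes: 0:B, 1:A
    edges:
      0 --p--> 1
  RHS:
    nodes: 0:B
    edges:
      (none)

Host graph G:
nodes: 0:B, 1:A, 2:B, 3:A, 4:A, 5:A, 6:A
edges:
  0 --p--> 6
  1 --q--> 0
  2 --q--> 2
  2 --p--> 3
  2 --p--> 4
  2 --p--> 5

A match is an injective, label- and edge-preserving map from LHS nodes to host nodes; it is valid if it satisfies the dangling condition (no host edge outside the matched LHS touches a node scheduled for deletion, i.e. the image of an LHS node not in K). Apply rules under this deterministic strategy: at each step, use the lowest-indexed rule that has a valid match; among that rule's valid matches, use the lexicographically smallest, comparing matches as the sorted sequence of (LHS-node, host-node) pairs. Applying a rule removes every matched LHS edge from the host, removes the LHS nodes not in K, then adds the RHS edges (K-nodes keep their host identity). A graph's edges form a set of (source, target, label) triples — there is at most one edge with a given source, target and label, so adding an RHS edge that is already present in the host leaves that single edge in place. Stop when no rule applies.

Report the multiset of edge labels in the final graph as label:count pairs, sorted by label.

Answer: q:2

Derivation:
[0] host  ⇒  7 nodes, 6 edges  {0-p->6 1-q->0 2-q->2 2-p->3 2-p->4 2-p->5}
[1] R3 @ {0↦0, 1↦6}  ⇒  6 nodes, 5 edges  {1-q->0 2-q->2 2-p->3 2-p->4 2-p->5}
[2] R3 @ {0↦2, 1↦3}  ⇒  5 nodes, 4 edges  {1-q->0 2-q->2 2-p->4 2-p->5}
[3] R3 @ {0↦2, 1↦4}  ⇒  4 nodes, 3 edges  {1-q->0 2-q->2 2-p->5}
[4] R3 @ {0↦2, 1↦5}  ⇒  3 nodes, 2 edges  {1-q->0 2-q->2}
halt: no rule applies after step 4
NF edges: [(1, 0, 'q'), (2, 2, 'q')]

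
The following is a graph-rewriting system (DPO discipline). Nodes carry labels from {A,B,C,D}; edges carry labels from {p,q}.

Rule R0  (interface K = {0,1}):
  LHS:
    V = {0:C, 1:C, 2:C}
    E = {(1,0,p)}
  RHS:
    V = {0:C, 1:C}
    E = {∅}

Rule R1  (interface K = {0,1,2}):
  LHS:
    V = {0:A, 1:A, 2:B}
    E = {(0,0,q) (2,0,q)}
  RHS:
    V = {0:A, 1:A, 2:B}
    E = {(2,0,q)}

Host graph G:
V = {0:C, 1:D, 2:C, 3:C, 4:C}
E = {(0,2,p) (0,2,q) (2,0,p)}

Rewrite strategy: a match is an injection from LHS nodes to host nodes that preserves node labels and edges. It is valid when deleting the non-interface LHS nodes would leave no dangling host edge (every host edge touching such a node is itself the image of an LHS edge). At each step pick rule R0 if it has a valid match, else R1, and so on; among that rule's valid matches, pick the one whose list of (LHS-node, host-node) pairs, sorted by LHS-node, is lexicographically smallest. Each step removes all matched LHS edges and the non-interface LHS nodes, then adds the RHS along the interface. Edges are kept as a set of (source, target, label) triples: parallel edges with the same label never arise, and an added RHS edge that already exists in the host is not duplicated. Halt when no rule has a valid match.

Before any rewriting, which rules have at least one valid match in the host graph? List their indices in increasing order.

Answer: [R0]

Steps:
R0: 4 valid matches — {0↦0, 1↦2, 2↦3}, {0↦0, 1↦2, 2↦4}, {0↦2, 1↦0, 2↦3} (+1 more)
R1: no valid match — LHS pattern not found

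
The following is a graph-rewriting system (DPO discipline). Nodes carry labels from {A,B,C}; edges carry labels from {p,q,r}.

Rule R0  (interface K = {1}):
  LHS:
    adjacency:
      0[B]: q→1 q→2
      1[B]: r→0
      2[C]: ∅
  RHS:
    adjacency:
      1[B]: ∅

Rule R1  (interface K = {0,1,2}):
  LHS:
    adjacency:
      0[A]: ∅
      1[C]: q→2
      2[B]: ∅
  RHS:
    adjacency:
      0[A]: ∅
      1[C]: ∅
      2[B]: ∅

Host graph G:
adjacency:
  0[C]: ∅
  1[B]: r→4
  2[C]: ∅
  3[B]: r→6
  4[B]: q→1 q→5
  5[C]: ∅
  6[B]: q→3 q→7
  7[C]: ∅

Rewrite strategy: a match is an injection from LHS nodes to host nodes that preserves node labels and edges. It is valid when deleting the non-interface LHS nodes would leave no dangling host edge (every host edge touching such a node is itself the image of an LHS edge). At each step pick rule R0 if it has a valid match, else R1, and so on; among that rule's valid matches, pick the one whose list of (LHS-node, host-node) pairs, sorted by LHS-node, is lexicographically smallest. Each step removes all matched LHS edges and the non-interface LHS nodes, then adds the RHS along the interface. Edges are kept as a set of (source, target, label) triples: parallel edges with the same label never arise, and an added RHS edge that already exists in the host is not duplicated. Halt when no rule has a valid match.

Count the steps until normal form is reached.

Answer: 2

Rewrite trace:
initial: |V|=8 |E|=6  E = 1-r->4 3-r->6 4-q->1 4-q->5 6-q->3 6-q->7
step 1: apply R0 at {0↦4, 1↦1, 2↦5}  → |V|=6 |E|=3  E = 3-r->6 6-q->3 6-q->7
step 2: apply R0 at {0↦6, 1↦3, 2↦7}  → |V|=4 |E|=0  E = ∅
halt: no rule applies after step 2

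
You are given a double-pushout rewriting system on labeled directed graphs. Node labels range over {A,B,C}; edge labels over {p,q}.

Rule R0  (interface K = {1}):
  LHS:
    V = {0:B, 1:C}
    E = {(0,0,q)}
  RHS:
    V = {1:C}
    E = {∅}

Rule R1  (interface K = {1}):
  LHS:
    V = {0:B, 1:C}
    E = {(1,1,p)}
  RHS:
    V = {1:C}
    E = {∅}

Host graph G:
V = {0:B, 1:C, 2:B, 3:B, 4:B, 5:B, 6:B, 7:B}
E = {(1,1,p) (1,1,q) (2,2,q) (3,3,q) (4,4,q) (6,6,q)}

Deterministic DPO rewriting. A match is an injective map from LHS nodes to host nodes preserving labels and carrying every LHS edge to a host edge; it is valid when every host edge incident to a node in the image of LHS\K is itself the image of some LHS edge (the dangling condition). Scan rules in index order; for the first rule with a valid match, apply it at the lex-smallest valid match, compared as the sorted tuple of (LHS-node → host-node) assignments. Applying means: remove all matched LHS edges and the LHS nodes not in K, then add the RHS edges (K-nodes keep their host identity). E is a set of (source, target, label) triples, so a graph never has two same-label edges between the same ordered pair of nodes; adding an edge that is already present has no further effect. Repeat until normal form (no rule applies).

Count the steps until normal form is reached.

initial: |V|=8 |E|=6  E = 1-p->1 1-q->1 2-q->2 3-q->3 4-q->4 6-q->6
step 1: apply R0 at {0↦2, 1↦1}  → |V|=7 |E|=5  E = 1-p->1 1-q->1 3-q->3 4-q->4 6-q->6
step 2: apply R0 at {0↦3, 1↦1}  → |V|=6 |E|=4  E = 1-p->1 1-q->1 4-q->4 6-q->6
step 3: apply R0 at {0↦4, 1↦1}  → |V|=5 |E|=3  E = 1-p->1 1-q->1 6-q->6
step 4: apply R0 at {0↦6, 1↦1}  → |V|=4 |E|=2  E = 1-p->1 1-q->1
step 5: apply R1 at {0↦0, 1↦1}  → |V|=3 |E|=1  E = 1-q->1
halt: no rule applies after step 5

Answer: 5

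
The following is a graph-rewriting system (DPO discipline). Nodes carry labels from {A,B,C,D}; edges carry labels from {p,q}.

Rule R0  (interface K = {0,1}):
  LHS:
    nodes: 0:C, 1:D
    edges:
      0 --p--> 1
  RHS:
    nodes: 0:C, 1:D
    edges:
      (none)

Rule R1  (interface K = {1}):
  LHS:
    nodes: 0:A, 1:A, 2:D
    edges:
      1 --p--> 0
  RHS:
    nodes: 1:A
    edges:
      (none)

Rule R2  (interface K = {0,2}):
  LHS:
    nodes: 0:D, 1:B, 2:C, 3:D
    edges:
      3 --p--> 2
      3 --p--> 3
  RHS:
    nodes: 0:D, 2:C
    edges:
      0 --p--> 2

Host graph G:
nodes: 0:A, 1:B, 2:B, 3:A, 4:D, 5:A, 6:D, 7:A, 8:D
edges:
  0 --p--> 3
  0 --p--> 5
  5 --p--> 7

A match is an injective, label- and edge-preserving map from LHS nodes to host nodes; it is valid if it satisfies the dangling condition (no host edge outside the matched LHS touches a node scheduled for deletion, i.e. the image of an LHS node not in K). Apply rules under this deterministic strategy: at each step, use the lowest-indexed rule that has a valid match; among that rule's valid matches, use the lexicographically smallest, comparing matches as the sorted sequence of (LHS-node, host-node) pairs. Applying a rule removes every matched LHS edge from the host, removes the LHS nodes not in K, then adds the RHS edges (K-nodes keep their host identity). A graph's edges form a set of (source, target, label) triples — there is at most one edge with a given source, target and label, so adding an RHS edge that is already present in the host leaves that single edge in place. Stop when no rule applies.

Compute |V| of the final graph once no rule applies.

initial: |V|=9 |E|=3  E = 0-p->3 0-p->5 5-p->7
step 1: apply R1 at {0↦3, 1↦0, 2↦4}  → |V|=7 |E|=2  E = 0-p->5 5-p->7
step 2: apply R1 at {0↦7, 1↦5, 2↦6}  → |V|=5 |E|=1  E = 0-p->5
step 3: apply R1 at {0↦5, 1↦0, 2↦8}  → |V|=3 |E|=0  E = ∅
halt: no rule applies after step 3
NF nodes: {0:A, 1:B, 2:B}

Answer: 3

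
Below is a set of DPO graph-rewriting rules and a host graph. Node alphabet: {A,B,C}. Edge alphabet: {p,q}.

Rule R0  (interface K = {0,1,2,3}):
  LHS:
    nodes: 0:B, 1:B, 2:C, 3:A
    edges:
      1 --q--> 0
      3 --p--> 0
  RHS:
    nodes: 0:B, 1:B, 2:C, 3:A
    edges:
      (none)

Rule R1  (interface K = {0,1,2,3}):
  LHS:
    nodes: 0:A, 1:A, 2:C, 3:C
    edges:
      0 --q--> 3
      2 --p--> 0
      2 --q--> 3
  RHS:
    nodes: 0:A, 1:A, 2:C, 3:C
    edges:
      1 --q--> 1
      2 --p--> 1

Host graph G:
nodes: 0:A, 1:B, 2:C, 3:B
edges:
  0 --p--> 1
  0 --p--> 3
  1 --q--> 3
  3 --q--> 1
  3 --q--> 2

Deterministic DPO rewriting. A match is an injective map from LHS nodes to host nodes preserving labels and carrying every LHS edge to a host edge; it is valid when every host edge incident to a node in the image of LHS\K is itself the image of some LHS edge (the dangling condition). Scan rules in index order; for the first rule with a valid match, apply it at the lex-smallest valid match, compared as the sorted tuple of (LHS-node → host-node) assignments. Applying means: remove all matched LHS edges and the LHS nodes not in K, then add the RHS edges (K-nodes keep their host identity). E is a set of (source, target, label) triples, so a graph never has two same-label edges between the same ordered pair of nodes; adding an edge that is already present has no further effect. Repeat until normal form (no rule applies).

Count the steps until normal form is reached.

Answer: 2

Derivation:
start.  V:4 E:5  edges: 0-p->1 0-p->3 1-q->3 3-q->1 3-q->2
1. fire R0 via {0↦1, 1↦3, 2↦2, 3↦0}  →  V:4 E:3  edges: 0-p->3 1-q->3 3-q->2
2. fire R0 via {0↦3, 1↦1, 2↦2, 3↦0}  →  V:4 E:1  edges: 3-q->2
normal form: no rule applies after step 2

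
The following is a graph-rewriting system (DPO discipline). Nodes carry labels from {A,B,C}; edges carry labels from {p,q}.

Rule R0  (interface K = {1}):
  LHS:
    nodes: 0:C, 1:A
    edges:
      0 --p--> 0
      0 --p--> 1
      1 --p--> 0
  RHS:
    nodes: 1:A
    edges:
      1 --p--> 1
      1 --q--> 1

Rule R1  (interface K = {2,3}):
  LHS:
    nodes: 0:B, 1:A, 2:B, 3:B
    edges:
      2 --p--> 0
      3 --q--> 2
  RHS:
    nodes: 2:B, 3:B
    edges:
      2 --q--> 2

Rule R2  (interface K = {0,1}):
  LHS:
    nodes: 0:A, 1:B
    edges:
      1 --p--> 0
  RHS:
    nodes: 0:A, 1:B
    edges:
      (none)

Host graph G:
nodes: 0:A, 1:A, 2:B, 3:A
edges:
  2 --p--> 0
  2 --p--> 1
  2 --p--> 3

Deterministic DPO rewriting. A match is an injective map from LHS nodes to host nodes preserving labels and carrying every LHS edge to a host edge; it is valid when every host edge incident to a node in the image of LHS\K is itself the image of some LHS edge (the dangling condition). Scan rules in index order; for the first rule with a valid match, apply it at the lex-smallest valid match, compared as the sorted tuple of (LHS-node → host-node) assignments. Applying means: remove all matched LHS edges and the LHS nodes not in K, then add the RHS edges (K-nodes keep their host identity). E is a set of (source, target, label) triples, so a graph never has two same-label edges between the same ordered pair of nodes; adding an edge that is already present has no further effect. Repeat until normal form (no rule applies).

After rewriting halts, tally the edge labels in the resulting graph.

Answer: (no edges)

Steps:
initial: |V|=4 |E|=3  E = 2-p->0 2-p->1 2-p->3
step 1: apply R2 at {0↦0, 1↦2}  → |V|=4 |E|=2  E = 2-p->1 2-p->3
step 2: apply R2 at {0↦1, 1↦2}  → |V|=4 |E|=1  E = 2-p->3
step 3: apply R2 at {0↦3, 1↦2}  → |V|=4 |E|=0  E = ∅
final graph: no rule applies after step 3
NF edges: []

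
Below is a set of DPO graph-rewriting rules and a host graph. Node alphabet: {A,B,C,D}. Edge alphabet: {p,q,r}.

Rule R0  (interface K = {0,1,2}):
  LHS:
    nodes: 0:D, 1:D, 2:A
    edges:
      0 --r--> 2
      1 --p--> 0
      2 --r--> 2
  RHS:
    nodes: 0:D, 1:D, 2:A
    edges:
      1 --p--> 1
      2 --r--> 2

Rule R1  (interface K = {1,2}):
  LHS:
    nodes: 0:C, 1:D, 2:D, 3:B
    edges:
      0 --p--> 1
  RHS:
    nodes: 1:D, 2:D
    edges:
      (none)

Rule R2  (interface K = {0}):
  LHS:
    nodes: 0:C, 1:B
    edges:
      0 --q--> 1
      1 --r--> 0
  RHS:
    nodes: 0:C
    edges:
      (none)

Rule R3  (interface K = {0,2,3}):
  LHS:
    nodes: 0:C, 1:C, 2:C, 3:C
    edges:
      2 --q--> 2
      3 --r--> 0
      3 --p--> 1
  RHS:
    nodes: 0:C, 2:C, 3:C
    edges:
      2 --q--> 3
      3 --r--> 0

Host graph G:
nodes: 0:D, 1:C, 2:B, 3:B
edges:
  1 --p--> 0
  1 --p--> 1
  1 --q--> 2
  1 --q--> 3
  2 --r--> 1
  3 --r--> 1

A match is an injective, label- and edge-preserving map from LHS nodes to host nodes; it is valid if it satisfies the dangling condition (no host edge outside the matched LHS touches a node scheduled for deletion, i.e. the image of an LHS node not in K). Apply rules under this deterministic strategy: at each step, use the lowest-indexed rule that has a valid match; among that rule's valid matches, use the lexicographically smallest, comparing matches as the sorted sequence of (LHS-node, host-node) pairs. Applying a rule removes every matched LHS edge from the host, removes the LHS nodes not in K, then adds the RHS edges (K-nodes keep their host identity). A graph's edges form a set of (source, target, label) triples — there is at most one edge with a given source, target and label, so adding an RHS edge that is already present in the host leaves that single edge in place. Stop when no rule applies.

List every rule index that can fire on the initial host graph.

Answer: [R2]

Derivation:
R0: no valid match — LHS pattern not found
R1: no valid match — LHS pattern not found
R2: 2 valid matches — {0↦1, 1↦2}, {0↦1, 1↦3}
R3: no valid match — LHS pattern not found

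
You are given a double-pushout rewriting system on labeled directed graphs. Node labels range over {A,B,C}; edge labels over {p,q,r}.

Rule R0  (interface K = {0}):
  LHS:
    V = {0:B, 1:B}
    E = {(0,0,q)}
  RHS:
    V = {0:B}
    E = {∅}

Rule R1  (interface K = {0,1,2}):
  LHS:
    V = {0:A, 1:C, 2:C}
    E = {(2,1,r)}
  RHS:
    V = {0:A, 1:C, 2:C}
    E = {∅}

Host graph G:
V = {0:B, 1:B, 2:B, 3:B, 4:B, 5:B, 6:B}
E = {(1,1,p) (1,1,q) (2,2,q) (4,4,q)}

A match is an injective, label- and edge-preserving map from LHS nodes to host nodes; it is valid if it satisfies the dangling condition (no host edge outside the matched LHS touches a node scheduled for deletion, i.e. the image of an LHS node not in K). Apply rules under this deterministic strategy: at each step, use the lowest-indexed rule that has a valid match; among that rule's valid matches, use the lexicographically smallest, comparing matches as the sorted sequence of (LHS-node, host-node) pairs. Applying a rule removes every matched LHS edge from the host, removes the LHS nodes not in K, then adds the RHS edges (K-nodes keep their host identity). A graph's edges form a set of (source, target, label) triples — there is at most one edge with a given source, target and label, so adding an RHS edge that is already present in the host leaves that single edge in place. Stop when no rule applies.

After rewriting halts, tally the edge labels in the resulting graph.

Answer: p:1

Steps:
start.  V:7 E:4  edges: 1-p->1 1-q->1 2-q->2 4-q->4
1. fire R0 via {0↦1, 1↦0}  →  V:6 E:3  edges: 1-p->1 2-q->2 4-q->4
2. fire R0 via {0↦2, 1↦3}  →  V:5 E:2  edges: 1-p->1 4-q->4
3. fire R0 via {0↦4, 1↦2}  →  V:4 E:1  edges: 1-p->1
final graph: no rule applies after step 3
NF edges: [(1, 1, 'p')]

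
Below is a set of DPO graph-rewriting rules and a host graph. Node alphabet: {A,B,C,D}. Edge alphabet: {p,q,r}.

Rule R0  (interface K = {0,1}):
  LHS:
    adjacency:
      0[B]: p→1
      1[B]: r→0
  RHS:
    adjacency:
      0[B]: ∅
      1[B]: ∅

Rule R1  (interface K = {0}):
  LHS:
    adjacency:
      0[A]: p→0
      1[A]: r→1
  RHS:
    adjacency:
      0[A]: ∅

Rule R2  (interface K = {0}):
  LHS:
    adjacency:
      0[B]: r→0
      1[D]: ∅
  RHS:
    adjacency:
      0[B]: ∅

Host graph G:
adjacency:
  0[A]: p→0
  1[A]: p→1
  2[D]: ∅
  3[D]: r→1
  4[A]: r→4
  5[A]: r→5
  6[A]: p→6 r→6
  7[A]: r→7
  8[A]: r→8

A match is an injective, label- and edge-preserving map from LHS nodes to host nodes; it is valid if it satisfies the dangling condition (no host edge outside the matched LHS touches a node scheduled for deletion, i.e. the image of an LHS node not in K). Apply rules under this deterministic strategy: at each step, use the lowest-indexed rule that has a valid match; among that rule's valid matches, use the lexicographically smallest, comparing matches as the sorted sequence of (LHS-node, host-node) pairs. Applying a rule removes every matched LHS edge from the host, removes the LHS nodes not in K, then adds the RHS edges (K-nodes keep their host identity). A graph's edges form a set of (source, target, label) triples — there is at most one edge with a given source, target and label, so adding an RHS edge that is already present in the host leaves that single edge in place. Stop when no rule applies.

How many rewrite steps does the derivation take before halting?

[0] host  ⇒  9 nodes, 9 edges  {0-p->0 1-p->1 3-r->1 4-r->4 5-r->5 6-p->6 6-r->6 7-r->7 8-r->8}
[1] R1 @ {0↦0, 1↦4}  ⇒  8 nodes, 7 edges  {1-p->1 3-r->1 5-r->5 6-p->6 6-r->6 7-r->7 8-r->8}
[2] R1 @ {0↦1, 1↦5}  ⇒  7 nodes, 5 edges  {3-r->1 6-p->6 6-r->6 7-r->7 8-r->8}
[3] R1 @ {0↦6, 1↦7}  ⇒  6 nodes, 3 edges  {3-r->1 6-r->6 8-r->8}
normal form: no rule applies after step 3

Answer: 3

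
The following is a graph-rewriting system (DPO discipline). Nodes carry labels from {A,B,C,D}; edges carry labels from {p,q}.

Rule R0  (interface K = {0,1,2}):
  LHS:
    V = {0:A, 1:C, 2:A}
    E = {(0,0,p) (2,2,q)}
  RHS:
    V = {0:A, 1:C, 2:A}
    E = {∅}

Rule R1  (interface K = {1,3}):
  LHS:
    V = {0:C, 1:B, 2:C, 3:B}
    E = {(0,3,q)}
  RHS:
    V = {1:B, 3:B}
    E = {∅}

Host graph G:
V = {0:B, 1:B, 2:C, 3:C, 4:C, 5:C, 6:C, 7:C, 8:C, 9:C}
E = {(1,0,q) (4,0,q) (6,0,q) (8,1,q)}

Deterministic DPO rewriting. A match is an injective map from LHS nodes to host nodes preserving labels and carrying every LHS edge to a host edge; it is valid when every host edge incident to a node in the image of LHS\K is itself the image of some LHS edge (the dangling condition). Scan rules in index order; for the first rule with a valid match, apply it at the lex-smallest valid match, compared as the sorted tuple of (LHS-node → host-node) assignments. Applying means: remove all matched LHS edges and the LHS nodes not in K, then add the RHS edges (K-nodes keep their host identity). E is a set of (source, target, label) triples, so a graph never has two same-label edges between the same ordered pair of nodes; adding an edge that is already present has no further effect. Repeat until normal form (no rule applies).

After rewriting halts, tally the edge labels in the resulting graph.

start.  V:10 E:4  edges: 1-q->0 4-q->0 6-q->0 8-q->1
1. fire R1 via {0↦4, 1↦1, 2↦2, 3↦0}  →  V:8 E:3  edges: 1-q->0 6-q->0 8-q->1
2. fire R1 via {0↦6, 1↦1, 2↦3, 3↦0}  →  V:6 E:2  edges: 1-q->0 8-q->1
3. fire R1 via {0↦8, 1↦0, 2↦5, 3↦1}  →  V:4 E:1  edges: 1-q->0
halt: no rule applies after step 3
NF edges: [(1, 0, 'q')]

Answer: q:1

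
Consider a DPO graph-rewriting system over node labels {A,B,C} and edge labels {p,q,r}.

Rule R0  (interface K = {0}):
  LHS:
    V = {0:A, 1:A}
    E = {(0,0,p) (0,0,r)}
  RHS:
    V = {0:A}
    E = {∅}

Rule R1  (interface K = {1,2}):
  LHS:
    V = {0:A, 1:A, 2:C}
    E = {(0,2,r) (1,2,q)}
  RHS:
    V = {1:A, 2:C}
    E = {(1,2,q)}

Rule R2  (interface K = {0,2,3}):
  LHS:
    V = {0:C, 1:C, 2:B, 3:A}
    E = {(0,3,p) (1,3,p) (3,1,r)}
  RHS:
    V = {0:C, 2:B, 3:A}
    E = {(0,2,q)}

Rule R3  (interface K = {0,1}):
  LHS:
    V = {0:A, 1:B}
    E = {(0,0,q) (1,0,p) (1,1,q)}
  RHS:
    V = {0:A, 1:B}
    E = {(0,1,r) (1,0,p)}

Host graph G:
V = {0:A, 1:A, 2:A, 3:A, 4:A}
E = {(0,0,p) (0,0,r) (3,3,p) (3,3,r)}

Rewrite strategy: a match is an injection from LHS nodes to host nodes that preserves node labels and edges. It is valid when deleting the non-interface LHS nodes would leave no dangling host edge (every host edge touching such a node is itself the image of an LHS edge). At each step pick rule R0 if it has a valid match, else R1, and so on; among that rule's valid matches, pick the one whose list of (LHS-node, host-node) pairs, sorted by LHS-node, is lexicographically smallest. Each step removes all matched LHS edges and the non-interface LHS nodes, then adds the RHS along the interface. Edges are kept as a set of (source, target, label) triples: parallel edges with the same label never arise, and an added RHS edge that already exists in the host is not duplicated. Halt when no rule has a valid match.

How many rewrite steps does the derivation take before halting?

Answer: 2

Rewrite trace:
initial: |V|=5 |E|=4  E = 0-p->0 0-r->0 3-p->3 3-r->3
step 1: apply R0 at {0↦0, 1↦1}  → |V|=4 |E|=2  E = 3-p->3 3-r->3
step 2: apply R0 at {0↦3, 1↦0}  → |V|=3 |E|=0  E = ∅
final graph: no rule applies after step 2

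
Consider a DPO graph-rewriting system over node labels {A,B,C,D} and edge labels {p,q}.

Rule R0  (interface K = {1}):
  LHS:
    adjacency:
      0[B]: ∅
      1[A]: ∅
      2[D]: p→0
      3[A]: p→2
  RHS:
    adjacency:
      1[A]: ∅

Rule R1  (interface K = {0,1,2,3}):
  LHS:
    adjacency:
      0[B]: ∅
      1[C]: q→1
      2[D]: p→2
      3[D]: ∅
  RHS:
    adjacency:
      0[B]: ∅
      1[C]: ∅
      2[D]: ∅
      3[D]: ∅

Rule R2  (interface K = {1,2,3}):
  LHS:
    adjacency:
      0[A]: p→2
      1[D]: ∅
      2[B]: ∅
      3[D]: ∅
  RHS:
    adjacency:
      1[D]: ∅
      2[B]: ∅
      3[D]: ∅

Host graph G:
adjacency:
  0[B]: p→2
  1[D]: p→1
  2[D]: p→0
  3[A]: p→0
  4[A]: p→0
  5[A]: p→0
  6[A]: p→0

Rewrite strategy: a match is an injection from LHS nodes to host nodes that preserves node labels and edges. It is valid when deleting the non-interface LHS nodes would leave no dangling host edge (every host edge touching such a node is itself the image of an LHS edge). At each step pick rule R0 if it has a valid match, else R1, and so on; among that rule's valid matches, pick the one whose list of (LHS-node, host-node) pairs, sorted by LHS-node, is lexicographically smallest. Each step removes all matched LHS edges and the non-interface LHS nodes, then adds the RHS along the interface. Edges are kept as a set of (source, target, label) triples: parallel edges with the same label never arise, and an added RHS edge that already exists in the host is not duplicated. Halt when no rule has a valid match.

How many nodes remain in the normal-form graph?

[0] host  ⇒  7 nodes, 7 edges  {0-p->2 1-p->1 2-p->0 3-p->0 4-p->0 5-p->0 6-p->0}
[1] R2 @ {0↦3, 1↦1, 2↦0, 3↦2}  ⇒  6 nodes, 6 edges  {0-p->2 1-p->1 2-p->0 4-p->0 5-p->0 6-p->0}
[2] R2 @ {0↦4, 1↦1, 2↦0, 3↦2}  ⇒  5 nodes, 5 edges  {0-p->2 1-p->1 2-p->0 5-p->0 6-p->0}
[3] R2 @ {0↦5, 1↦1, 2↦0, 3↦2}  ⇒  4 nodes, 4 edges  {0-p->2 1-p->1 2-p->0 6-p->0}
[4] R2 @ {0↦6, 1↦1, 2↦0, 3↦2}  ⇒  3 nodes, 3 edges  {0-p->2 1-p->1 2-p->0}
normal form: no rule applies after step 4
NF nodes: {0:B, 1:D, 2:D}

Answer: 3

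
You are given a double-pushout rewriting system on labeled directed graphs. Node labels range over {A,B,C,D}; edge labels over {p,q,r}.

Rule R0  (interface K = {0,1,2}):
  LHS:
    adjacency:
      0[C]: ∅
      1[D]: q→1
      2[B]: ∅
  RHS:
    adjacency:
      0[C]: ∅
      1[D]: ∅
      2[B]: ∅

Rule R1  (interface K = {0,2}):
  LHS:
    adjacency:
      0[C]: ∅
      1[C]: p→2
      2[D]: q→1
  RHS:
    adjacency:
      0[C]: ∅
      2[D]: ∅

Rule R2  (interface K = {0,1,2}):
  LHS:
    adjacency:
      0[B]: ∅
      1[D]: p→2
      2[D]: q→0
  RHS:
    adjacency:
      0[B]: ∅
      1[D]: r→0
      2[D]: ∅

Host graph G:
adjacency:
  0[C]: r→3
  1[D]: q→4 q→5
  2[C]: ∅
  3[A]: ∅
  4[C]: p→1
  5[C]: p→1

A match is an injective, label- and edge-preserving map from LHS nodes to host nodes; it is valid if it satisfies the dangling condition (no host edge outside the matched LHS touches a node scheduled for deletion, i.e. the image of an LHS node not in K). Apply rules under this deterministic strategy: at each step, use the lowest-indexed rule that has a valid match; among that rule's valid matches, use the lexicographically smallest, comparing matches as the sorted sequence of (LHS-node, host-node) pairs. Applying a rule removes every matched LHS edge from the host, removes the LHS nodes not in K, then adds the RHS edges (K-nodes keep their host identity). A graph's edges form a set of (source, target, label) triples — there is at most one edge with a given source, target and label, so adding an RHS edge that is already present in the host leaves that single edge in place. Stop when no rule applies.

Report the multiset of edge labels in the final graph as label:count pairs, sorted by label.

start.  V:6 E:5  edges: 0-r->3 1-q->4 1-q->5 4-p->1 5-p->1
1. fire R1 via {0↦0, 1↦4, 2↦1}  →  V:5 E:3  edges: 0-r->3 1-q->5 5-p->1
2. fire R1 via {0↦0, 1↦5, 2↦1}  →  V:4 E:1  edges: 0-r->3
normal form: no rule applies after step 2
NF edges: [(0, 3, 'r')]

Answer: r:1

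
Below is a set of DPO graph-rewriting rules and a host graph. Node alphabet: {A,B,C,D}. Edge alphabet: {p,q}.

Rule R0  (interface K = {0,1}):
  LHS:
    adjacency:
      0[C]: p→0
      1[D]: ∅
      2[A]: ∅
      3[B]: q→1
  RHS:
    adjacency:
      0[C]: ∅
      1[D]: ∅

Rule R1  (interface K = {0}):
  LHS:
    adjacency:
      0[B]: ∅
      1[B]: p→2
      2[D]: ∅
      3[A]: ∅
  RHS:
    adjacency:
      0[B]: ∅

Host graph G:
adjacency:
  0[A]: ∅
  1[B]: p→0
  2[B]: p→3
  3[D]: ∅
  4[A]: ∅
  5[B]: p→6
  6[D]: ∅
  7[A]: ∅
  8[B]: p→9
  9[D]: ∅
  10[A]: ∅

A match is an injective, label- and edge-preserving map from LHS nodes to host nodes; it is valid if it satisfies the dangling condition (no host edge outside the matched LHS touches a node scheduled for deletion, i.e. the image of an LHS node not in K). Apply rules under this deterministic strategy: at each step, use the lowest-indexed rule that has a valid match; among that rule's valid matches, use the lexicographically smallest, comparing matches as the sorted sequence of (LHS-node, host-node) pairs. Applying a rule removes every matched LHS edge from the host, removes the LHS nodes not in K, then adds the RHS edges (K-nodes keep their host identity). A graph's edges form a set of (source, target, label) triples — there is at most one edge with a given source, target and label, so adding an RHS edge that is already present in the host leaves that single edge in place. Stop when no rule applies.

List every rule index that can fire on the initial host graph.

R0: no valid match — LHS pattern not found
R1: 27 valid matches — {0↦1, 1↦2, 2↦3, 3↦4}, {0↦1, 1↦2, 2↦3, 3↦7}, {0↦1, 1↦2, 2↦3, 3↦10} (+24 more)

Answer: [R1]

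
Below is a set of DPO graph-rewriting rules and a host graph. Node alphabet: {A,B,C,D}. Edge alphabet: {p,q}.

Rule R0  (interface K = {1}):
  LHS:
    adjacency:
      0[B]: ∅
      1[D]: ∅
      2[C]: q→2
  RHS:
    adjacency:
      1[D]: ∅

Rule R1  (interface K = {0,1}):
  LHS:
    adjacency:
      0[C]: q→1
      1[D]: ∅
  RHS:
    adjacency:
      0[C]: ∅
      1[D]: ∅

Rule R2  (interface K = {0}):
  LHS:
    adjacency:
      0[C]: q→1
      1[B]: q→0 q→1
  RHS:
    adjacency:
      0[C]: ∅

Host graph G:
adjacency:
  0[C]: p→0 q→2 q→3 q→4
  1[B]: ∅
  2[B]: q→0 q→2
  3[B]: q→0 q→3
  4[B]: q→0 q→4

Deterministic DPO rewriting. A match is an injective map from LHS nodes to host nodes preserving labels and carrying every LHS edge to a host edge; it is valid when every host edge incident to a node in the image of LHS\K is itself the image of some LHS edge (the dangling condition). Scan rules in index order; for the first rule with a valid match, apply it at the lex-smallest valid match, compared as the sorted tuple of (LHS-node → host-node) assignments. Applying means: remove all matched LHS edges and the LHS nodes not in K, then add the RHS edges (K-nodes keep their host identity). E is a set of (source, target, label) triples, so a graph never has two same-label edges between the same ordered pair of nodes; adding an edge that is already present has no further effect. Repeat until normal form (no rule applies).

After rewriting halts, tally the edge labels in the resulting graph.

Answer: p:1

Rewrite trace:
start.  V:5 E:10  edges: 0-p->0 0-q->2 0-q->3 0-q->4 2-q->0 2-q->2 3-q->0 3-q->3 4-q->0 4-q->4
1. fire R2 via {0↦0, 1↦2}  →  V:4 E:7  edges: 0-p->0 0-q->3 0-q->4 3-q->0 3-q->3 4-q->0 4-q->4
2. fire R2 via {0↦0, 1↦3}  →  V:3 E:4  edges: 0-p->0 0-q->4 4-q->0 4-q->4
3. fire R2 via {0↦0, 1↦4}  →  V:2 E:1  edges: 0-p->0
halt: no rule applies after step 3
NF edges: [(0, 0, 'p')]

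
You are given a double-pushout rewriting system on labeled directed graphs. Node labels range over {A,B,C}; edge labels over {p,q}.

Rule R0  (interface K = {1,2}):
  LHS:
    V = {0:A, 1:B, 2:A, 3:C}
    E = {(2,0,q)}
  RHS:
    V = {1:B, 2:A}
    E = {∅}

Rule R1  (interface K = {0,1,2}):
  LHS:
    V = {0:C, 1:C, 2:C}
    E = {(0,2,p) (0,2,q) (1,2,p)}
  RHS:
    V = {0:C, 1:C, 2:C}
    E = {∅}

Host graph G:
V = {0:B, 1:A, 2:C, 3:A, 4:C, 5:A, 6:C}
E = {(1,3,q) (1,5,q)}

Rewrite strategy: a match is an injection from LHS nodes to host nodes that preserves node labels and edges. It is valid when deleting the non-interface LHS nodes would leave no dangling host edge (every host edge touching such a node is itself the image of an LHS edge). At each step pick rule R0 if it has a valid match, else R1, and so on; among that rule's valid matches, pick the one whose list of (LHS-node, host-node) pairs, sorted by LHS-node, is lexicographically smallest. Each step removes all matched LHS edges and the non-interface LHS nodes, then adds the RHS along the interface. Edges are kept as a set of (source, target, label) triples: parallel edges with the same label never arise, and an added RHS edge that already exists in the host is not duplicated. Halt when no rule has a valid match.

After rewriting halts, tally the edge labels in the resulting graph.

[0] host  ⇒  7 nodes, 2 edges  {1-q->3 1-q->5}
[1] R0 @ {0↦3, 1↦0, 2↦1, 3↦2}  ⇒  5 nodes, 1 edges  {1-q->5}
[2] R0 @ {0↦5, 1↦0, 2↦1, 3↦4}  ⇒  3 nodes, 0 edges  {∅}
halt: no rule applies after step 2
NF edges: []

Answer: (no edges)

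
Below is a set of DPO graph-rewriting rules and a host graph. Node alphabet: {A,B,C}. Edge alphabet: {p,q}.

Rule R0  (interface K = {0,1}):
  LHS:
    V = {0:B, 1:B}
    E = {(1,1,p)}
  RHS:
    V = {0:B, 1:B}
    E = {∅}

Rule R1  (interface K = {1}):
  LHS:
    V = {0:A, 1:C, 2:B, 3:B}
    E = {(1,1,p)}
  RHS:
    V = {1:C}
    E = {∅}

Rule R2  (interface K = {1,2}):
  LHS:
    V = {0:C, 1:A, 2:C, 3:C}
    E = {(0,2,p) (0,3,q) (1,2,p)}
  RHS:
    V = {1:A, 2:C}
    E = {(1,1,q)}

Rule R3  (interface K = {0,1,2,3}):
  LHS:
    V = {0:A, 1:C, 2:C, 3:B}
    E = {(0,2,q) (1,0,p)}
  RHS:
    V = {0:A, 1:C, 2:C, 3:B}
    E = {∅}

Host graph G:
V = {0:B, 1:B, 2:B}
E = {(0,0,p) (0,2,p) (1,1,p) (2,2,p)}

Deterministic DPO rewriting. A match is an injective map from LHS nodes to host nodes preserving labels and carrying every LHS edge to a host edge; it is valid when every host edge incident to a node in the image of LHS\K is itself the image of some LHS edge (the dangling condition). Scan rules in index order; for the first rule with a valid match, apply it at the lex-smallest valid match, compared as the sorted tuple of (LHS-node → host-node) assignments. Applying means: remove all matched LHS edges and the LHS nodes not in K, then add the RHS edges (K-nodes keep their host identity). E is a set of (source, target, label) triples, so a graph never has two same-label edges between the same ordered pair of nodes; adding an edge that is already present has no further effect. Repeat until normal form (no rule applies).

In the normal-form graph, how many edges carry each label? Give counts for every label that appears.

initial: |V|=3 |E|=4  E = 0-p->0 0-p->2 1-p->1 2-p->2
step 1: apply R0 at {0↦0, 1↦1}  → |V|=3 |E|=3  E = 0-p->0 0-p->2 2-p->2
step 2: apply R0 at {0↦0, 1↦2}  → |V|=3 |E|=2  E = 0-p->0 0-p->2
step 3: apply R0 at {0↦1, 1↦0}  → |V|=3 |E|=1  E = 0-p->2
normal form: no rule applies after step 3
NF edges: [(0, 2, 'p')]

Answer: p:1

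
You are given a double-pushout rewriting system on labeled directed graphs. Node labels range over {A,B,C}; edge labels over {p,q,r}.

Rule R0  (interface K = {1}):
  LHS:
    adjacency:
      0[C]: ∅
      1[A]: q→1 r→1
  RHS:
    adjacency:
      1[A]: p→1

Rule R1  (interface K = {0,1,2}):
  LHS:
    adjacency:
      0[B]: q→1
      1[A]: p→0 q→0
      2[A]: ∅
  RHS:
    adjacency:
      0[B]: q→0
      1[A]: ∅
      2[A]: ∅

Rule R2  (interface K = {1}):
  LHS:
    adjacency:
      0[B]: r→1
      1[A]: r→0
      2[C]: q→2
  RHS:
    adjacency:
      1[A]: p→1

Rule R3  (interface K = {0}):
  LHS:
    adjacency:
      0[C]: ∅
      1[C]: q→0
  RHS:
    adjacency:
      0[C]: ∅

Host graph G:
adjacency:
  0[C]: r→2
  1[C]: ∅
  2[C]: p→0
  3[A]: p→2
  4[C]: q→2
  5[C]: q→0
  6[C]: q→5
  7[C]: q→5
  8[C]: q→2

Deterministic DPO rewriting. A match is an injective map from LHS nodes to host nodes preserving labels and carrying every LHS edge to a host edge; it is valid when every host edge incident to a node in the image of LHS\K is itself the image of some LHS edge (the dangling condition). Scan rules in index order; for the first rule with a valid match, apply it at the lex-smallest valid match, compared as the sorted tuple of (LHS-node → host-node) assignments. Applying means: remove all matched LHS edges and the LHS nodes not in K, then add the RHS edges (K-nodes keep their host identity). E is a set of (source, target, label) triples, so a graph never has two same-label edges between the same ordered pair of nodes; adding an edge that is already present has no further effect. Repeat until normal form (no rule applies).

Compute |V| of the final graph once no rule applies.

Answer: 4

Steps:
initial: |V|=9 |E|=8  E = 0-r->2 2-p->0 3-p->2 4-q->2 5-q->0 6-q->5 7-q->5 8-q->2
step 1: apply R3 at {0↦2, 1↦4}  → |V|=8 |E|=7  E = 0-r->2 2-p->0 3-p->2 5-q->0 6-q->5 7-q->5 8-q->2
step 2: apply R3 at {0↦2, 1↦8}  → |V|=7 |E|=6  E = 0-r->2 2-p->0 3-p->2 5-q->0 6-q->5 7-q->5
step 3: apply R3 at {0↦5, 1↦6}  → |V|=6 |E|=5  E = 0-r->2 2-p->0 3-p->2 5-q->0 7-q->5
step 4: apply R3 at {0↦5, 1↦7}  → |V|=5 |E|=4  E = 0-r->2 2-p->0 3-p->2 5-q->0
step 5: apply R3 at {0↦0, 1↦5}  → |V|=4 |E|=3  E = 0-r->2 2-p->0 3-p->2
final graph: no rule applies after step 5
NF nodes: {0:C, 1:C, 2:C, 3:A}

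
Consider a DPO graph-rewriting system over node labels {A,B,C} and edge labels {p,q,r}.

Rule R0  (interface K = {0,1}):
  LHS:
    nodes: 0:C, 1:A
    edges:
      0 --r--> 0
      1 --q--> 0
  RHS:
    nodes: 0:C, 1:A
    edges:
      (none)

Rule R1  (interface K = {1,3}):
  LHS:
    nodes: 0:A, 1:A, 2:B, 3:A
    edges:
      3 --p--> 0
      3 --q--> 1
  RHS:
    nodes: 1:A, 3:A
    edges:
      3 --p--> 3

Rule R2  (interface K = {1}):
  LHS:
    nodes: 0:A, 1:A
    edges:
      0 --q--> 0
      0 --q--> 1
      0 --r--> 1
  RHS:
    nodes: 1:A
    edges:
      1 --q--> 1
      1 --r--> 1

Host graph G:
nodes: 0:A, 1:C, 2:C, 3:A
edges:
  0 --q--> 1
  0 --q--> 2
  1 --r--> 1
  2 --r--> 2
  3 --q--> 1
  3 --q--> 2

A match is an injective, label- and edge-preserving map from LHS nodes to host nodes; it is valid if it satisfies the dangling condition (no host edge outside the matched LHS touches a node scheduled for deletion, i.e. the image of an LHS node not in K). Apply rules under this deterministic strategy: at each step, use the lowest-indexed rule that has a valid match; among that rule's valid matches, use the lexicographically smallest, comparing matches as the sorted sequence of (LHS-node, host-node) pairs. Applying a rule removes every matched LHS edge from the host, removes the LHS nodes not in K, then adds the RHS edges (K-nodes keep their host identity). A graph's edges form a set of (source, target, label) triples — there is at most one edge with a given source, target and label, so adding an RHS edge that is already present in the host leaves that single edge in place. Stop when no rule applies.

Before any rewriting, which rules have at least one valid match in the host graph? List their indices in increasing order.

Answer: [R0]

Derivation:
R0: 4 valid matches — {0↦1, 1↦0}, {0↦1, 1↦3}, {0↦2, 1↦0} (+1 more)
R1: no valid match — LHS pattern not found
R2: no valid match — LHS pattern not found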